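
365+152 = 517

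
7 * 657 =4599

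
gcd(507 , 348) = 3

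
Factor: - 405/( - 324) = 5/4 = 2^( - 2 )*5^1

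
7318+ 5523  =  12841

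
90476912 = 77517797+12959115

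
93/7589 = 93/7589 = 0.01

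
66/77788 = 33/38894= 0.00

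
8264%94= 86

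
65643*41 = 2691363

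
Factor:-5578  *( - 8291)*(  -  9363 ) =  -  2^1 * 3^1*2789^1 * 3121^1 *8291^1  =  - 433012514874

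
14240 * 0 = 0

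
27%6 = 3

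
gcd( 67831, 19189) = 1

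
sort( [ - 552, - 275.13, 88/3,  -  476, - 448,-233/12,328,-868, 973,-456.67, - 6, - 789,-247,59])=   [ - 868, - 789, - 552,-476, - 456.67, - 448, - 275.13, - 247, - 233/12,  -  6,88/3,59,328,  973]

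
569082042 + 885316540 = 1454398582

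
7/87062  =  7/87062 = 0.00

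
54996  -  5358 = 49638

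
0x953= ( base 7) 6650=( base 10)2387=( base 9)3242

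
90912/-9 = -30304/3= -  10101.33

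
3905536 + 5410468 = 9316004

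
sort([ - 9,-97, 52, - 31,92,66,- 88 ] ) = [ - 97, - 88,- 31, - 9, 52, 66, 92 ] 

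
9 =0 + 9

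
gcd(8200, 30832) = 328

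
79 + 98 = 177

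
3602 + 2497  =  6099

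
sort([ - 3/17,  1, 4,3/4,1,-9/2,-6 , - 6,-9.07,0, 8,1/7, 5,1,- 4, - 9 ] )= [ - 9.07, - 9,  -  6, - 6, - 9/2,-4,-3/17,  0,1/7,3/4,1 , 1,  1, 4 , 5,8]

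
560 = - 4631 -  - 5191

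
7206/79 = 7206/79 =91.22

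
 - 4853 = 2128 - 6981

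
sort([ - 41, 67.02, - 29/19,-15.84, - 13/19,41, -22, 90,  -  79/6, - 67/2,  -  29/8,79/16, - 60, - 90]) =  [ - 90, - 60 , - 41, - 67/2, - 22, - 15.84, - 79/6, - 29/8,  -  29/19, - 13/19,79/16,41 , 67.02, 90]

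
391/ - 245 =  - 2+99/245 = - 1.60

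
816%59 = 49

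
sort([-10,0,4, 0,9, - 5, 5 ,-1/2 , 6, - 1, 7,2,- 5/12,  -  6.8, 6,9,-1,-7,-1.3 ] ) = [ - 10 ,-7,  -  6.8, - 5, -1.3,  -  1,- 1, - 1/2,-5/12, 0,0,2,4,  5,6,6, 7, 9,9 ] 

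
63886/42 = 1521 + 2/21 = 1521.10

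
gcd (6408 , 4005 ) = 801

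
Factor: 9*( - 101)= - 909= - 3^2*101^1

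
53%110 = 53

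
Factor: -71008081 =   -  613^1*115837^1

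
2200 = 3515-1315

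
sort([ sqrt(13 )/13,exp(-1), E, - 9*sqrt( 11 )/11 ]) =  [ - 9*sqrt( 11)/11,  sqrt(13)/13,exp( - 1 ), E]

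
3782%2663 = 1119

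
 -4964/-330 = 2482/165 = 15.04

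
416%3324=416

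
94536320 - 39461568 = 55074752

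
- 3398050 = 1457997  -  4856047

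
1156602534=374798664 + 781803870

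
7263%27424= 7263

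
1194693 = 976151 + 218542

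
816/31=816/31  =  26.32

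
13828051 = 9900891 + 3927160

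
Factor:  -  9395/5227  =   - 5^1*1879^1*5227^( - 1 )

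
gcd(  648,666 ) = 18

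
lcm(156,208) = 624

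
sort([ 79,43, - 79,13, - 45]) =[ - 79, - 45,13, 43,  79]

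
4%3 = 1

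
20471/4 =20471/4=5117.75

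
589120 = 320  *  1841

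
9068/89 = 9068/89 = 101.89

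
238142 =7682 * 31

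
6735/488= 6735/488=13.80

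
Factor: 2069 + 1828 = 3897 = 3^2 * 433^1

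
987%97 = 17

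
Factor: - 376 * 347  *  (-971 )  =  2^3 *47^1 * 347^1*971^1  =  126688312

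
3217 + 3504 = 6721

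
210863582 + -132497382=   78366200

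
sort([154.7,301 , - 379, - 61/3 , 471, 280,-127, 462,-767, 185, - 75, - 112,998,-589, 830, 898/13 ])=[  -  767, - 589, - 379, - 127,-112,-75, - 61/3, 898/13 , 154.7 , 185,280 , 301,462,  471, 830, 998]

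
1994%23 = 16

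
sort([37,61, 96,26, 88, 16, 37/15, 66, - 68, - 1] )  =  [ - 68, - 1, 37/15, 16,26,37, 61,66, 88,96]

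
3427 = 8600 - 5173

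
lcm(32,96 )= 96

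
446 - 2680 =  - 2234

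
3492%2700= 792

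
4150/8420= 415/842 = 0.49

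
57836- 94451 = - 36615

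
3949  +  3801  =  7750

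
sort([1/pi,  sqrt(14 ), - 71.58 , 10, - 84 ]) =[ - 84, - 71.58, 1/pi,sqrt( 14),10 ] 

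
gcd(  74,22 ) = 2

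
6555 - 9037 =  - 2482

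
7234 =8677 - 1443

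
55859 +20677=76536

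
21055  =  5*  4211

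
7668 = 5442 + 2226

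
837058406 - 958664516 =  - 121606110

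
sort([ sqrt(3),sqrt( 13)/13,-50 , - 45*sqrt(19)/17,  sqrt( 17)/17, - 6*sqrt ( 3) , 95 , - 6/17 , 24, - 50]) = [- 50 , - 50, - 45*sqrt( 19)/17, - 6*sqrt(3 ), - 6/17, sqrt(17 ) /17, sqrt( 13 )/13,sqrt( 3), 24 , 95 ] 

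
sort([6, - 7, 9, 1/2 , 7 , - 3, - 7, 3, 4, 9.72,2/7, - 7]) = [ - 7, - 7,  -  7, - 3,2/7,1/2, 3,  4,6, 7, 9,9.72]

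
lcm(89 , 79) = 7031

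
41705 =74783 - 33078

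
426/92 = 213/46 = 4.63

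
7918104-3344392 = 4573712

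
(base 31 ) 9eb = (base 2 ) 10001110000110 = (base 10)9094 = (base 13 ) 41A7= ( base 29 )ANH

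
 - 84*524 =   -  44016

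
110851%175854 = 110851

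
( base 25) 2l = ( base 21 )38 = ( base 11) 65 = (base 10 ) 71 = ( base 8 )107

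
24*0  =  0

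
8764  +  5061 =13825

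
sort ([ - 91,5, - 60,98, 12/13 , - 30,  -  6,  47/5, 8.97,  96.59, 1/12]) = [ - 91, - 60, - 30, - 6,1/12, 12/13, 5, 8.97,47/5, 96.59,98 ]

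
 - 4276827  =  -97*44091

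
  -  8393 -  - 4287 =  - 4106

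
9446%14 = 10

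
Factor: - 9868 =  - 2^2*2467^1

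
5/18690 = 1/3738  =  0.00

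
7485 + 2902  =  10387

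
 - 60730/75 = -12146/15  =  - 809.73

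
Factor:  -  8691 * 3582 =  - 2^1*3^3*199^1*2897^1 = - 31131162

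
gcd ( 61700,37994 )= 2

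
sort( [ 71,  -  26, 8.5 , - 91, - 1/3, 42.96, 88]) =[- 91, - 26,-1/3,8.5,42.96,71,88 ]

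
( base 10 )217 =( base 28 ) 7l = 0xd9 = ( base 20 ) AH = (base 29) 7e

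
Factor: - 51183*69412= -2^2*3^2*7^1*11^2*37^1 * 47^1*67^1 = - 3552714396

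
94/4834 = 47/2417 = 0.02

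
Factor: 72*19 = 1368 =2^3*3^2*19^1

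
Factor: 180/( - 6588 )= -5/183 = - 3^(-1 ) * 5^1 * 61^ (-1)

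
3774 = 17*222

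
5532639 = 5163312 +369327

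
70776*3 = 212328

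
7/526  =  7/526 = 0.01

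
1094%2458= 1094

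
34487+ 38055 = 72542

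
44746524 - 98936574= - 54190050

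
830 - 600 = 230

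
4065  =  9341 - 5276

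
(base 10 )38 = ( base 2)100110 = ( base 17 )24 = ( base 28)1a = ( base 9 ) 42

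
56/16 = 7/2 = 3.50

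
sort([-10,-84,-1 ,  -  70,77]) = [ - 84 , - 70, - 10, -1 , 77 ] 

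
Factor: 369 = 3^2*41^1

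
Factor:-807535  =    -  5^1*161507^1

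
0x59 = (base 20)49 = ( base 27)38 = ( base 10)89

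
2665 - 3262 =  - 597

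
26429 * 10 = 264290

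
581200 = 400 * 1453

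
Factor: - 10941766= - 2^1*11^1*419^1*1187^1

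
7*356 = 2492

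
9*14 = 126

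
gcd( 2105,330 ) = 5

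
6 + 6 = 12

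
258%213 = 45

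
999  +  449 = 1448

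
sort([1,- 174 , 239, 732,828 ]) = [ - 174 , 1 , 239, 732,828]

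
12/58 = 6/29 = 0.21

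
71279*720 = 51320880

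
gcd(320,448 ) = 64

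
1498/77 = 19 + 5/11 =19.45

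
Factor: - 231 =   -  3^1 * 7^1*11^1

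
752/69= 752/69 = 10.90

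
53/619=53/619=0.09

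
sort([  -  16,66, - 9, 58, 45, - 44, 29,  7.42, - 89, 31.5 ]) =[ - 89 , - 44, - 16, - 9, 7.42,29,31.5, 45,58, 66] 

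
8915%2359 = 1838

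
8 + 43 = 51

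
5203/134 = 38 + 111/134 = 38.83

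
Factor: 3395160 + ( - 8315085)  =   - 3^1*5^2 * 65599^1 = - 4919925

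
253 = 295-42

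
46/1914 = 23/957 = 0.02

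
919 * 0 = 0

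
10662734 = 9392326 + 1270408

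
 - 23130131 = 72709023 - 95839154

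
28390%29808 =28390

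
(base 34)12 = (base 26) 1A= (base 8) 44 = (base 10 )36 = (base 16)24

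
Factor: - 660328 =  - 2^3*59^1*1399^1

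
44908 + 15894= 60802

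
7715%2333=716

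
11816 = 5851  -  -5965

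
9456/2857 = 3 + 885/2857 = 3.31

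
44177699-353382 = 43824317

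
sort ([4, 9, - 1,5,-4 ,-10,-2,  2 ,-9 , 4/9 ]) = [- 10, - 9, - 4, - 2,-1, 4/9, 2,4, 5, 9 ] 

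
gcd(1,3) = 1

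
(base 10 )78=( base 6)210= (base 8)116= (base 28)2m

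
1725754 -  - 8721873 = 10447627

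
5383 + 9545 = 14928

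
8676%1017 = 540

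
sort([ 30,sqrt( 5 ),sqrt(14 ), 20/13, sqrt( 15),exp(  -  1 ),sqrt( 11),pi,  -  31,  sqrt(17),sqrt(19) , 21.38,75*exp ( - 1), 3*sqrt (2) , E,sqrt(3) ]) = [ - 31,exp(-1 ),20/13,sqrt( 3 ),sqrt(5),E,pi,sqrt (11),sqrt(14) , sqrt (15),sqrt( 17),3 *sqrt( 2),sqrt( 19),21.38, 75*exp( - 1), 30] 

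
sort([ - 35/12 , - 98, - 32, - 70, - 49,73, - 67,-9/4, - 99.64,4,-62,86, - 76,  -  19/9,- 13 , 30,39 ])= [ -99.64, - 98, - 76, - 70, - 67, - 62,  -  49,-32, - 13,  -  35/12, - 9/4, - 19/9,4, 30 , 39, 73, 86 ]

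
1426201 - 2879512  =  - 1453311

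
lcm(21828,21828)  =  21828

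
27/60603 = 9/20201 = 0.00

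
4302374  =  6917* 622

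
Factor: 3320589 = 3^1 * 43^1*25741^1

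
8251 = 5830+2421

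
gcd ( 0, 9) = 9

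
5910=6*985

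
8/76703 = 8/76703 =0.00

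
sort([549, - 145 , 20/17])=[  -  145, 20/17,549 ]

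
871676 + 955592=1827268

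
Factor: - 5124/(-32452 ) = 3^1 * 19^ ( - 1)=   3/19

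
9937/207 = 48 + 1/207 = 48.00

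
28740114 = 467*61542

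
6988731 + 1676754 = 8665485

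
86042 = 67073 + 18969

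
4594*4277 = 19648538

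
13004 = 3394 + 9610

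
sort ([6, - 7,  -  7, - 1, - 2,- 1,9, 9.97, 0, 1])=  [-7,-7,-2,-1, - 1 , 0,1, 6,9,9.97 ] 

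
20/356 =5/89 = 0.06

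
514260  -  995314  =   - 481054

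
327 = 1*327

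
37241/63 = 591  +  8/63 = 591.13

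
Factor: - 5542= -2^1* 17^1*163^1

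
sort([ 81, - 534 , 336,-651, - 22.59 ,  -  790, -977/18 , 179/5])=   [ - 790, - 651, - 534,- 977/18,-22.59,179/5,81, 336]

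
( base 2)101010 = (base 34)18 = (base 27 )1f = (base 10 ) 42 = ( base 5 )132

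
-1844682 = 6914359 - 8759041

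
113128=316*358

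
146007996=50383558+95624438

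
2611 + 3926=6537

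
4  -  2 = 2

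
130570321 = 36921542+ 93648779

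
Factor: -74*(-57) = 4218   =  2^1*3^1*19^1*37^1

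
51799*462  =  23931138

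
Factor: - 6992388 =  - 2^2*3^2*13^1*67^1*223^1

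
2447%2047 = 400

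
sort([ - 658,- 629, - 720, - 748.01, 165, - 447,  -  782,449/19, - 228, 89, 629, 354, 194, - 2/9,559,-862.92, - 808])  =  [ - 862.92, - 808,  -  782,  -  748.01, - 720,  -  658, - 629, - 447 ,- 228, - 2/9,449/19,89,165, 194, 354, 559 , 629]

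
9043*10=90430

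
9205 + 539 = 9744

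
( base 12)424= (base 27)MA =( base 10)604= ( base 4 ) 21130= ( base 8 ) 1134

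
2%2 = 0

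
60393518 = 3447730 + 56945788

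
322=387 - 65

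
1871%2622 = 1871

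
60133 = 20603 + 39530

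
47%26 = 21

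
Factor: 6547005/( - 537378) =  - 2^ ( - 1 )*3^1*5^1*73^1 * 1993^1*89563^( - 1 )=   - 2182335/179126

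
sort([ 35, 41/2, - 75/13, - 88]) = [ - 88,-75/13, 41/2, 35]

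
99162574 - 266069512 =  - 166906938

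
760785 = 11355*67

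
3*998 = 2994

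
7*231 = 1617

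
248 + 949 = 1197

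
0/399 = 0 =0.00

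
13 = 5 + 8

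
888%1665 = 888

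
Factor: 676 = 2^2 * 13^2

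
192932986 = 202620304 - 9687318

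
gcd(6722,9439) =1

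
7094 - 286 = 6808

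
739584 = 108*6848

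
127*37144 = 4717288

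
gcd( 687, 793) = 1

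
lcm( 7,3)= 21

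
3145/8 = 3145/8=393.12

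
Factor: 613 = 613^1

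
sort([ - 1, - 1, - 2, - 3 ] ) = [ -3,-2, - 1,-1 ] 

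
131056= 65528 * 2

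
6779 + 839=7618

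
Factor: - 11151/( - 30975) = 3^2 *5^( - 2) = 9/25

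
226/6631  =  226/6631 = 0.03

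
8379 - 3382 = 4997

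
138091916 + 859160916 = 997252832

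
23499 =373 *63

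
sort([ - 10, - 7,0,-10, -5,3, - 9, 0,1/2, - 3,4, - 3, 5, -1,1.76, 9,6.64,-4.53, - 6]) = [ -10, - 10 ,  -  9,-7,  -  6, - 5, - 4.53, - 3, - 3, -1 , 0, 0,1/2, 1.76,3,4, 5, 6.64,9]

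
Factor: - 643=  - 643^1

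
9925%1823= 810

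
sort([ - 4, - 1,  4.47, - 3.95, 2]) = [ - 4, - 3.95 , - 1,2,  4.47]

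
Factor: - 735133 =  - 7^1*105019^1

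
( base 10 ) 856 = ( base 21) 1JG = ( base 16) 358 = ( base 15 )3C1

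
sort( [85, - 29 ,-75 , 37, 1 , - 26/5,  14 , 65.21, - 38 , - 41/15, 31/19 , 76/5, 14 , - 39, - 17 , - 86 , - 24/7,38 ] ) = [ - 86 ,- 75,  -  39  , - 38, - 29,- 17, - 26/5, - 24/7,-41/15 , 1,  31/19,14, 14 , 76/5,  37,  38, 65.21, 85] 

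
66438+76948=143386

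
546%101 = 41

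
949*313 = 297037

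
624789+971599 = 1596388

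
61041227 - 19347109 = 41694118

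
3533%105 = 68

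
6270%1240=70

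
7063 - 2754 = 4309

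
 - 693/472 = - 693/472 = - 1.47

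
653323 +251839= 905162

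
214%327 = 214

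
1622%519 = 65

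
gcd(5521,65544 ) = 1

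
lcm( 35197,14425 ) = 879925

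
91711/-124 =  -91711/124 = - 739.60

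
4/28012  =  1/7003=0.00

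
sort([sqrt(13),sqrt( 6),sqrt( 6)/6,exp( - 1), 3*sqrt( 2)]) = [exp( - 1),sqrt(6)/6,sqrt ( 6) , sqrt( 13), 3*sqrt( 2)]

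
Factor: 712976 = 2^4 * 11^1*4051^1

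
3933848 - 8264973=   -4331125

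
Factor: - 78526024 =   -  2^3 *9815753^1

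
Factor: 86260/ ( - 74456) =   -  2^( - 1 )*5^1*19^1*41^( - 1) = - 95/82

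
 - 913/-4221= 913/4221 =0.22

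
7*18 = 126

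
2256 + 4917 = 7173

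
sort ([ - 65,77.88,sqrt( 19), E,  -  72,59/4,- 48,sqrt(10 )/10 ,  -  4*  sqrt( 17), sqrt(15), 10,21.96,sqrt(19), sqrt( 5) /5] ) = [ -72, - 65, - 48, - 4*sqrt ( 17 ),sqrt(10)/10,sqrt( 5)/5,E , sqrt( 15 ),sqrt( 19),sqrt ( 19),10,59/4,21.96, 77.88]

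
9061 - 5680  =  3381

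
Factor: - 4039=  - 7^1*577^1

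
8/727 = 8/727= 0.01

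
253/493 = 253/493 = 0.51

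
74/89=74/89= 0.83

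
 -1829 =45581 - 47410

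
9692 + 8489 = 18181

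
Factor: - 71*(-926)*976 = 64168096  =  2^5* 61^1*71^1*463^1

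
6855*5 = 34275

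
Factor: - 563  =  -563^1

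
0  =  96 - 96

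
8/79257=8/79257 = 0.00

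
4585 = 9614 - 5029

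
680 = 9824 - 9144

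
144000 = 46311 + 97689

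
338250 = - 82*( - 4125)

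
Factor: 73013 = 73013^1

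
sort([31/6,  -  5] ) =[-5, 31/6] 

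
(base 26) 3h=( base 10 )95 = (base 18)55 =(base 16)5F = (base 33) 2t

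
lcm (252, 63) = 252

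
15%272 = 15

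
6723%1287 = 288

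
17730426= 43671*406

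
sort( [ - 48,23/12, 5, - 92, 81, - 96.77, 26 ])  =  [-96.77,-92,-48, 23/12, 5 , 26, 81] 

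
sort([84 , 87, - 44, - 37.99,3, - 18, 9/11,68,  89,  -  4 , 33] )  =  [ - 44, - 37.99, - 18, - 4, 9/11,3,33, 68,  84,87, 89 ] 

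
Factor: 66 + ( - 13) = 53^1 = 53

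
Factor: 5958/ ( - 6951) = - 6/7 =-2^1 * 3^1* 7^( - 1 )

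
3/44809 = 3/44809  =  0.00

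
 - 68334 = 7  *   ( - 9762) 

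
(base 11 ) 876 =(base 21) 281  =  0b10000011011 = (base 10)1051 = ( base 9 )1387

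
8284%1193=1126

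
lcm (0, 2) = 0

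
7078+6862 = 13940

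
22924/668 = 5731/167 = 34.32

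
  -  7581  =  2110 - 9691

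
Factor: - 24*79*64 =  - 2^9*3^1*79^1 = -121344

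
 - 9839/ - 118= 9839/118 = 83.38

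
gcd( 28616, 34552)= 56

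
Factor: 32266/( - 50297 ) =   -  34/53 = - 2^1*17^1*53^( - 1) 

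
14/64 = 7/32=0.22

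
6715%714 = 289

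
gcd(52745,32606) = 959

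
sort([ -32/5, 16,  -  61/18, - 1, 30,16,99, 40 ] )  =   [  -  32/5, - 61/18, - 1, 16, 16, 30 , 40, 99]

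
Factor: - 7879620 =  -2^2 * 3^1*5^1*7^1*73^1*257^1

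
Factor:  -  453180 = -2^2 * 3^1*5^1*7^1*13^1*83^1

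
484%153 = 25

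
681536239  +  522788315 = 1204324554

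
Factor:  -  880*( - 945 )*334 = 277754400 = 2^5 * 3^3*5^2 * 7^1*11^1 * 167^1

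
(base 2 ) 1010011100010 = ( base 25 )8DL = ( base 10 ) 5346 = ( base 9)7300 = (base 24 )96i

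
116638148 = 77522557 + 39115591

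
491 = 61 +430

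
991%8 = 7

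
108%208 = 108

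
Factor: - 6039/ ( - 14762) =9/22 = 2^( - 1)*3^2*11^( - 1 ) 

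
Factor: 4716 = 2^2*3^2*131^1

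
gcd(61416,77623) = 853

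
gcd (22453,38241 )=1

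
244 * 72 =17568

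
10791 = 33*327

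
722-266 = 456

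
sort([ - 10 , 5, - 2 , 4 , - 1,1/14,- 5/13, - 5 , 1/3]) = [ - 10, - 5 , - 2, - 1, - 5/13,  1/14,1/3, 4, 5]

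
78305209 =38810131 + 39495078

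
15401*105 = 1617105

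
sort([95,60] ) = [ 60,95]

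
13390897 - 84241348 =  - 70850451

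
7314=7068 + 246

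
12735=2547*5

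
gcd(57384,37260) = 36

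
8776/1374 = 6+266/687=6.39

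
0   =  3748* 0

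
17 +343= 360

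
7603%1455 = 328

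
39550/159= 248 + 118/159   =  248.74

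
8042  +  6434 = 14476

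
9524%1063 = 1020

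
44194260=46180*957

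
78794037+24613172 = 103407209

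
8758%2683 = 709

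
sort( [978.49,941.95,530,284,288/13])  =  [ 288/13,284,530, 941.95 , 978.49]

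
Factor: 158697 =3^2 * 7^1 * 11^1*229^1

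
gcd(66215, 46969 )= 1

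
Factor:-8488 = - 2^3*1061^1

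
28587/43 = 28587/43 = 664.81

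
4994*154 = 769076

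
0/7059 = 0=0.00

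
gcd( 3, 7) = 1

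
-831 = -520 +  - 311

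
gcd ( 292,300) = 4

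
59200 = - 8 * ( - 7400) 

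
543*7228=3924804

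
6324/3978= 1 + 23/39 = 1.59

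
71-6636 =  -6565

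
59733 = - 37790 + 97523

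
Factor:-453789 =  - 3^3* 7^5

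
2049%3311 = 2049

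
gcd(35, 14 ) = 7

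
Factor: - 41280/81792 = -215/426 = - 2^( - 1 )*3^( - 1 )* 5^1*43^1*71^( - 1)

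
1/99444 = 1/99444= 0.00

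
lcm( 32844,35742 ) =1215228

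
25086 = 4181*6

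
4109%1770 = 569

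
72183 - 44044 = 28139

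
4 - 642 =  -638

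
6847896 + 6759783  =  13607679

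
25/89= 25/89 = 0.28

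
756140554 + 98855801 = 854996355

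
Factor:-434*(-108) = 46872  =  2^3*3^3*7^1*31^1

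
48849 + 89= 48938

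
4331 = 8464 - 4133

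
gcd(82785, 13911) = 3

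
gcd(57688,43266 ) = 14422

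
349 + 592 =941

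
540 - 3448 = - 2908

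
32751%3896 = 1583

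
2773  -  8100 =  - 5327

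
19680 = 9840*2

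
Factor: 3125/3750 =5/6 =2^( - 1) * 3^( - 1 )*5^1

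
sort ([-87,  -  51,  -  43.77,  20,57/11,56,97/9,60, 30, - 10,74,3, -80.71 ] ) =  [ - 87,  -  80.71,-51, - 43.77, - 10,3, 57/11, 97/9,20, 30, 56, 60,74]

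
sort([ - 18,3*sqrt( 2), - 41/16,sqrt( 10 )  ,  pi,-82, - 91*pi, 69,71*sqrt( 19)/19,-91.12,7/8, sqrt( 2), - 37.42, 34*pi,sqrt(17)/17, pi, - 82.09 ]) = [-91*pi,-91.12, - 82.09,- 82, - 37.42,  -  18,  -  41/16,sqrt (17 ) /17,  7/8,sqrt( 2),  pi, pi , sqrt(10 ), 3*sqrt( 2), 71*sqrt( 19)/19,69, 34 * pi]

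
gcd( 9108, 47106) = 18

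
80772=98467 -17695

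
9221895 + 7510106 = 16732001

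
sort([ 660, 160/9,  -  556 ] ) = [-556,160/9,660 ] 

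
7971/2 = 7971/2 = 3985.50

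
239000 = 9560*25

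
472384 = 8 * 59048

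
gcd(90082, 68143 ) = 1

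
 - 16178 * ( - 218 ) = 3526804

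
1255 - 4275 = -3020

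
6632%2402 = 1828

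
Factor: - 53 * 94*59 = -2^1*47^1*53^1*59^1 = - 293938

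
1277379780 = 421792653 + 855587127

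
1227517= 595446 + 632071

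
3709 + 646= 4355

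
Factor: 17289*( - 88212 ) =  - 1525097268  =  -  2^2*3^3*17^1*113^1*7351^1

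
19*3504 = 66576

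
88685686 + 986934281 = 1075619967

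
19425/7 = 2775 = 2775.00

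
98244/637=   154 + 146/637  =  154.23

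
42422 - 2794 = 39628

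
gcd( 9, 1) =1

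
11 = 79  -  68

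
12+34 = 46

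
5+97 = 102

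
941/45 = 20 + 41/45 = 20.91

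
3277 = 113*29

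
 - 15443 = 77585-93028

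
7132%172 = 80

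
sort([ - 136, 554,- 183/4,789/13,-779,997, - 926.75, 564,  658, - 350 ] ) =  [-926.75, - 779, - 350, - 136, - 183/4, 789/13,  554,564,658,  997] 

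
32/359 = 32/359 = 0.09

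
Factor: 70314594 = 2^1*3^1*7^1 * 1674157^1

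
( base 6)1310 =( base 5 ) 2310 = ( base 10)330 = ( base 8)512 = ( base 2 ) 101001010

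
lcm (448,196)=3136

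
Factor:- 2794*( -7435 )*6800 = 2^5 *5^3*11^1*17^1*127^1 * 1487^1 = 141259052000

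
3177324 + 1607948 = 4785272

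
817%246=79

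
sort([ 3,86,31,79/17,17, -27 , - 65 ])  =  [ - 65, - 27,  3,  79/17,17,  31,86] 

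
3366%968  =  462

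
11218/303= 37 + 7/303 =37.02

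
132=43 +89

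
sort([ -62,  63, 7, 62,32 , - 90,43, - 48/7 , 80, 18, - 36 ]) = [  -  90, -62, - 36 , - 48/7,  7,18,  32 , 43, 62, 63,80 ] 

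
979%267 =178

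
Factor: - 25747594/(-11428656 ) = 12873797/5714328 = 2^(  -  3 )*3^( - 1 ) * 457^(  -  1)*521^(  -  1)*12873797^1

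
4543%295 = 118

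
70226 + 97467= 167693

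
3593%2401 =1192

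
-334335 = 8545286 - 8879621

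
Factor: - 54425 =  - 5^2 *7^1 * 311^1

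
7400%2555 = 2290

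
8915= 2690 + 6225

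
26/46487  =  26/46487 = 0.00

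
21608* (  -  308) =  -  6655264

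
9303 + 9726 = 19029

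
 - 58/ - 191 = 58/191 = 0.30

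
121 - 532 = - 411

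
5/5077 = 5/5077 = 0.00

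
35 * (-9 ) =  - 315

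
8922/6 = 1487 = 1487.00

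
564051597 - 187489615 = 376561982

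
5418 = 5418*1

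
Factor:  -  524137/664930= - 2^( - 1)*5^( - 1)*7^( - 2)*23^ ( - 1)*59^ ( - 1)*557^1* 941^1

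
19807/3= 6602 + 1/3 = 6602.33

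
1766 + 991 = 2757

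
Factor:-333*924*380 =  - 2^4*3^3*5^1 * 7^1*11^1*19^1*  37^1 = - 116922960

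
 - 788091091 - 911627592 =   -  1699718683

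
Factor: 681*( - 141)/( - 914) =2^(-1)*3^2*47^1 * 227^1*457^(  -  1) = 96021/914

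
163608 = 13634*12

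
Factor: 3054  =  2^1*3^1*  509^1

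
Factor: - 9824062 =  - 2^1*17^1*283^1*1021^1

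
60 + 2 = 62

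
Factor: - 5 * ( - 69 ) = 3^1 * 5^1*23^1=345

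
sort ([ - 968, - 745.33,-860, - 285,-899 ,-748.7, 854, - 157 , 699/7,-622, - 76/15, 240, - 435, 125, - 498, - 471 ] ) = [-968, - 899,- 860,  -  748.7,- 745.33, - 622, - 498, - 471, - 435, - 285 , - 157, - 76/15,699/7, 125, 240, 854]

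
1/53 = 1/53 = 0.02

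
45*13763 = 619335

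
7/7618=7/7618 = 0.00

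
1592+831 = 2423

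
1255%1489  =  1255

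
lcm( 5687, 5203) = 244541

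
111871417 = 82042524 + 29828893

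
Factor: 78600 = 2^3 *3^1*5^2*131^1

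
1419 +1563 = 2982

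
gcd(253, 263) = 1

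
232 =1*232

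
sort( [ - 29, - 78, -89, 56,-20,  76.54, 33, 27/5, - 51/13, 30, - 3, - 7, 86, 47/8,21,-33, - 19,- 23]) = [ - 89, - 78, - 33,-29 ,-23, - 20,-19,  -  7, - 51/13,-3, 27/5, 47/8,21, 30, 33, 56, 76.54,86] 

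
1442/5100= 721/2550  =  0.28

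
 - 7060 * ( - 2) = 14120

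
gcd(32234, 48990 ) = 142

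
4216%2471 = 1745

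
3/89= 3/89=0.03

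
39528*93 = 3676104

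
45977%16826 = 12325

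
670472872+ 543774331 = 1214247203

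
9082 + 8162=17244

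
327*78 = 25506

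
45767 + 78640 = 124407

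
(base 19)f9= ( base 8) 446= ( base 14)170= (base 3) 101220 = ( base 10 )294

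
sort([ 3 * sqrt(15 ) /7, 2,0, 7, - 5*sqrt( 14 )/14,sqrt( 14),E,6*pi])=[-5*sqrt(14)/14, 0,3*sqrt(15) /7,2,E, sqrt(14), 7,6* pi]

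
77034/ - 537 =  - 144  +  98/179 =- 143.45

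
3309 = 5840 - 2531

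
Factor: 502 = 2^1* 251^1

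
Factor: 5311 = 47^1 * 113^1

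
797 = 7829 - 7032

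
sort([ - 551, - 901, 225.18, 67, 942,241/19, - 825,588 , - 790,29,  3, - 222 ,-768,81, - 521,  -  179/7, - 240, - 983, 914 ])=[ - 983, - 901, -825, - 790,-768, - 551, - 521, - 240, - 222, - 179/7,3,241/19,29,67,81,225.18,588,  914,  942] 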